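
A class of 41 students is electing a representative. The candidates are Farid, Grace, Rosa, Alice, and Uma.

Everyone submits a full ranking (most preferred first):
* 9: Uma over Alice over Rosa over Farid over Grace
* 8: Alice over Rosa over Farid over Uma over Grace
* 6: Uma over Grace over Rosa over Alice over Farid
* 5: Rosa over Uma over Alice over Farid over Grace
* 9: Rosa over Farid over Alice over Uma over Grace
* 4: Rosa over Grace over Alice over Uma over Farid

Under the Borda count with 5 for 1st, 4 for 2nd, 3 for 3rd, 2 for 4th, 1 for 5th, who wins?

Rosa

Farid: 9×2 + 8×3 + 6×1 + 5×2 + 9×4 + 4×1 = 98
Grace: 9×1 + 8×1 + 6×4 + 5×1 + 9×1 + 4×4 = 71
Rosa: 9×3 + 8×4 + 6×3 + 5×5 + 9×5 + 4×5 = 167
Alice: 9×4 + 8×5 + 6×2 + 5×3 + 9×3 + 4×3 = 142
Uma: 9×5 + 8×2 + 6×5 + 5×4 + 9×2 + 4×2 = 137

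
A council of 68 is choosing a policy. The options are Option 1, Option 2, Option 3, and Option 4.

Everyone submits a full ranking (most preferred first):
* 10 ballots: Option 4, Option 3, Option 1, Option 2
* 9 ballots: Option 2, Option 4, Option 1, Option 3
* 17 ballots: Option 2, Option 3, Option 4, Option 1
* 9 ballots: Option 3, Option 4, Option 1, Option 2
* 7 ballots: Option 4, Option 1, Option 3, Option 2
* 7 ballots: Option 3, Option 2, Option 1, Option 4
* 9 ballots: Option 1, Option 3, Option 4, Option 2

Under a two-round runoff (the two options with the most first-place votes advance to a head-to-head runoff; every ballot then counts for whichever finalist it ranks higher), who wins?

Round 1 first-place votes: Option 1 9, Option 2 26, Option 3 16, Option 4 17. Option 2 and Option 4 advance.
Runoff: Option 2 is ranked above Option 4 on 33 ballots, Option 4 above Option 2 on 35.

Option 4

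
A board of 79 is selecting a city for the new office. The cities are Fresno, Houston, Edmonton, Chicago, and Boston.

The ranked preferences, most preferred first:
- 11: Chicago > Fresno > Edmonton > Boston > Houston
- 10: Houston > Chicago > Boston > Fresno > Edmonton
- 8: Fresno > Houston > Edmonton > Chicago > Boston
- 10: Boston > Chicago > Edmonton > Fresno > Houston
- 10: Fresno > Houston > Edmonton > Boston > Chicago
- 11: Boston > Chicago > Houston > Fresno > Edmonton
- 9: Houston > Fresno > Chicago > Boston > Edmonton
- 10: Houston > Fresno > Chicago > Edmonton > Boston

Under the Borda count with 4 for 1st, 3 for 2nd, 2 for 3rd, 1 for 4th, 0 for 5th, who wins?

Fresno

Fresno: 11×3 + 10×1 + 8×4 + 10×1 + 10×4 + 11×1 + 9×3 + 10×3 = 193
Houston: 11×0 + 10×4 + 8×3 + 10×0 + 10×3 + 11×2 + 9×4 + 10×4 = 192
Edmonton: 11×2 + 10×0 + 8×2 + 10×2 + 10×2 + 11×0 + 9×0 + 10×1 = 88
Chicago: 11×4 + 10×3 + 8×1 + 10×3 + 10×0 + 11×3 + 9×2 + 10×2 = 183
Boston: 11×1 + 10×2 + 8×0 + 10×4 + 10×1 + 11×4 + 9×1 + 10×0 = 134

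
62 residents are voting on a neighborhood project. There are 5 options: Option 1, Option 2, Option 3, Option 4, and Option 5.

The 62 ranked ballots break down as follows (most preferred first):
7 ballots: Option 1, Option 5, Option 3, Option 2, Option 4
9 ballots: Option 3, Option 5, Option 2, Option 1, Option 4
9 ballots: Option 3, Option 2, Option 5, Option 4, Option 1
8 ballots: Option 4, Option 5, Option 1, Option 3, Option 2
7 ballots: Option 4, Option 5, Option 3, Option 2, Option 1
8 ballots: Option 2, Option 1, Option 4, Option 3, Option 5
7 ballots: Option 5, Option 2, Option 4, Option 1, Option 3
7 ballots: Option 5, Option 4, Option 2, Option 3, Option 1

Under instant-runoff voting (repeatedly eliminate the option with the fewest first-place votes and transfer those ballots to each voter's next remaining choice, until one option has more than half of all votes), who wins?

Round 1: Option 1 7, Option 2 8, Option 3 18, Option 4 15, Option 5 14. Option 1 eliminated.
Round 2: Option 2 8, Option 3 18, Option 4 15, Option 5 21. Option 2 eliminated.
Round 3: Option 3 18, Option 4 23, Option 5 21. Option 3 eliminated.
Round 4: Option 4 23, Option 5 39. Option 5 has a majority (≥32).

Option 5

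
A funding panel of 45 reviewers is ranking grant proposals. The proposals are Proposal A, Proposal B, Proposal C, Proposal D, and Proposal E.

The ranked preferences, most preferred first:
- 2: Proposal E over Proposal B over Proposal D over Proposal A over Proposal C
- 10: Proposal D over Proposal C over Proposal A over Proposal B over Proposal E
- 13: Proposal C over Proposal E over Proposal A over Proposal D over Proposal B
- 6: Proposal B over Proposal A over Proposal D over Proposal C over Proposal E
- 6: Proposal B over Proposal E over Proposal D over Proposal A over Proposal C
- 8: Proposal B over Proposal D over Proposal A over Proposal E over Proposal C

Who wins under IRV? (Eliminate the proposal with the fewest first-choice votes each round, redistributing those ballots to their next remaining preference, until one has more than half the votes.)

Proposal C

Round 1: Proposal A 0, Proposal B 20, Proposal C 13, Proposal D 10, Proposal E 2. Proposal A eliminated.
Round 2: Proposal B 20, Proposal C 13, Proposal D 10, Proposal E 2. Proposal E eliminated.
Round 3: Proposal B 22, Proposal C 13, Proposal D 10. Proposal D eliminated.
Round 4: Proposal B 22, Proposal C 23. Proposal C has a majority (≥23).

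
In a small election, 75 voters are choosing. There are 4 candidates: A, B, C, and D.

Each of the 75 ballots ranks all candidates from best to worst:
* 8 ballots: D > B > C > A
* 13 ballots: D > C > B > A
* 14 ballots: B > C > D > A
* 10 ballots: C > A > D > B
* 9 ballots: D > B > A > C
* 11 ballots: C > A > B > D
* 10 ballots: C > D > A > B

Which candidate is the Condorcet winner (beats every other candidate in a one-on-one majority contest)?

C

C vs A: 66–9
C vs B: 44–31
C vs D: 45–30
C beats every other candidate.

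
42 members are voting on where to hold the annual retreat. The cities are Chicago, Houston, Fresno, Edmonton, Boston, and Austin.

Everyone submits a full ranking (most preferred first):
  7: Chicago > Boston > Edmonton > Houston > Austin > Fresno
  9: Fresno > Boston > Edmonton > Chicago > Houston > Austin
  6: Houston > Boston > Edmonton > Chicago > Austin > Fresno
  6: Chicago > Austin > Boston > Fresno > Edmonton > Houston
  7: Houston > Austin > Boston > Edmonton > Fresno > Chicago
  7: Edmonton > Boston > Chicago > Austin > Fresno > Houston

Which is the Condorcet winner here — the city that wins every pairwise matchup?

Boston vs Chicago: 29–13
Boston vs Houston: 29–13
Boston vs Fresno: 33–9
Boston vs Edmonton: 35–7
Boston vs Austin: 29–13
Boston beats every other city.

Boston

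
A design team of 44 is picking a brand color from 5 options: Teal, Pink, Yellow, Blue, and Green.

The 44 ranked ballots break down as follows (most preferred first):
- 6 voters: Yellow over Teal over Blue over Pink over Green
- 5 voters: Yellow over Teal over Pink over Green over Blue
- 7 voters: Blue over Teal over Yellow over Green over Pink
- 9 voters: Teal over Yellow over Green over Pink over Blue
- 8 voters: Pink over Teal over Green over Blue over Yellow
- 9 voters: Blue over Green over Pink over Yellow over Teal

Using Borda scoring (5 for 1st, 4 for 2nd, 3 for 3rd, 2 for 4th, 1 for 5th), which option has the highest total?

Teal

Teal: 6×4 + 5×4 + 7×4 + 9×5 + 8×4 + 9×1 = 158
Pink: 6×2 + 5×3 + 7×1 + 9×2 + 8×5 + 9×3 = 119
Yellow: 6×5 + 5×5 + 7×3 + 9×4 + 8×1 + 9×2 = 138
Blue: 6×3 + 5×1 + 7×5 + 9×1 + 8×2 + 9×5 = 128
Green: 6×1 + 5×2 + 7×2 + 9×3 + 8×3 + 9×4 = 117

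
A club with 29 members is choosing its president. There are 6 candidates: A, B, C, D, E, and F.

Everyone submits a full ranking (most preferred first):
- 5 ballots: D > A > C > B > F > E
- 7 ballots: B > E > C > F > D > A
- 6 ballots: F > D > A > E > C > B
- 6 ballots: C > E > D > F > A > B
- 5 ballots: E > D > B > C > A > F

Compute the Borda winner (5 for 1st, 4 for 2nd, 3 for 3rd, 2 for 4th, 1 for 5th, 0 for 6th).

D

A: 5×4 + 7×0 + 6×3 + 6×1 + 5×1 = 49
B: 5×2 + 7×5 + 6×0 + 6×0 + 5×3 = 60
C: 5×3 + 7×3 + 6×1 + 6×5 + 5×2 = 82
D: 5×5 + 7×1 + 6×4 + 6×3 + 5×4 = 94
E: 5×0 + 7×4 + 6×2 + 6×4 + 5×5 = 89
F: 5×1 + 7×2 + 6×5 + 6×2 + 5×0 = 61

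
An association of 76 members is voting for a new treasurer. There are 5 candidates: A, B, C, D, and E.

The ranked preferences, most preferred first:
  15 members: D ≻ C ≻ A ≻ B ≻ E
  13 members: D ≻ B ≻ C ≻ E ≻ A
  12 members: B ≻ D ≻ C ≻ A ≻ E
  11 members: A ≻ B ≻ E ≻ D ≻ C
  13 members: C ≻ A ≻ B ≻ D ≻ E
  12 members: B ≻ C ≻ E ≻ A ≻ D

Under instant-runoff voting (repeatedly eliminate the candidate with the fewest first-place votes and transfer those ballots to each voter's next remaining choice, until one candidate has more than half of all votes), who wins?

Round 1: A 11, B 24, C 13, D 28, E 0. E eliminated.
Round 2: A 11, B 24, C 13, D 28. A eliminated.
Round 3: B 35, C 13, D 28. C eliminated.
Round 4: B 48, D 28. B has a majority (≥39).

B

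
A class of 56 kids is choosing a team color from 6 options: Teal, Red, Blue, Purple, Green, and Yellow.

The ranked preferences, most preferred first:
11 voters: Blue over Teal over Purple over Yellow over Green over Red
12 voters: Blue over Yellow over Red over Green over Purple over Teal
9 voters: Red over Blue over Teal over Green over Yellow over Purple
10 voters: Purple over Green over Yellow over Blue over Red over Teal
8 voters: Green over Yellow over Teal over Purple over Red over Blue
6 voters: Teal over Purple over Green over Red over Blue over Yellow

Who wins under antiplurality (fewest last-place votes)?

Last-place votes: Teal 22, Red 11, Blue 8, Purple 9, Green 0, Yellow 6.

Green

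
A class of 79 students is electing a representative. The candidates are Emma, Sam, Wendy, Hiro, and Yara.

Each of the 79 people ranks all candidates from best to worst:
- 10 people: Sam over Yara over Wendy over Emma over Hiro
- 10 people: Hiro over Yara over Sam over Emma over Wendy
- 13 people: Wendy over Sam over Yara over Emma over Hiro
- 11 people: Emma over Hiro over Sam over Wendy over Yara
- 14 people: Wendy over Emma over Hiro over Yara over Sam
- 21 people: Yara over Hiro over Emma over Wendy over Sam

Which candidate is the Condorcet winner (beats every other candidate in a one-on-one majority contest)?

Yara

Yara vs Emma: 54–25
Yara vs Sam: 45–34
Yara vs Wendy: 41–38
Yara vs Hiro: 44–35
Yara beats every other candidate.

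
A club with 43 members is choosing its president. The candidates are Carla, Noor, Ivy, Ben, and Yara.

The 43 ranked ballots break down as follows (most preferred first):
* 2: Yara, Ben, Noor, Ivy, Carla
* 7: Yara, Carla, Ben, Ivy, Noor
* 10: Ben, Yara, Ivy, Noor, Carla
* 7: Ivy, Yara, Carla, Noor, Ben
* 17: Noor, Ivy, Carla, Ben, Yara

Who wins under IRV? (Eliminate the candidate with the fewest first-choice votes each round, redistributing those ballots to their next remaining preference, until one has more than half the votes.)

Round 1: Carla 0, Noor 17, Ivy 7, Ben 10, Yara 9. Carla eliminated.
Round 2: Noor 17, Ivy 7, Ben 10, Yara 9. Ivy eliminated.
Round 3: Noor 17, Ben 10, Yara 16. Ben eliminated.
Round 4: Noor 17, Yara 26. Yara has a majority (≥22).

Yara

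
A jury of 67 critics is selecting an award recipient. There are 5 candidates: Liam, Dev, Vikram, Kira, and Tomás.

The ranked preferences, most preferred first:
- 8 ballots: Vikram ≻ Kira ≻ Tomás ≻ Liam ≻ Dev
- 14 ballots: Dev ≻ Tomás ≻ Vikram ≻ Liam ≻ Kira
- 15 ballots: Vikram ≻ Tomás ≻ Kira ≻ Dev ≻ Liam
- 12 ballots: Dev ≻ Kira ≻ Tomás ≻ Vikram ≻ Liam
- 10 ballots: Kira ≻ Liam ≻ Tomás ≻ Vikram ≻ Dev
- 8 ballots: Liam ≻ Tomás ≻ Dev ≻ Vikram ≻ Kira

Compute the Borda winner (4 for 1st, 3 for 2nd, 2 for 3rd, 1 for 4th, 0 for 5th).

Tomás

Liam: 8×1 + 14×1 + 15×0 + 12×0 + 10×3 + 8×4 = 84
Dev: 8×0 + 14×4 + 15×1 + 12×4 + 10×0 + 8×2 = 135
Vikram: 8×4 + 14×2 + 15×4 + 12×1 + 10×1 + 8×1 = 150
Kira: 8×3 + 14×0 + 15×2 + 12×3 + 10×4 + 8×0 = 130
Tomás: 8×2 + 14×3 + 15×3 + 12×2 + 10×2 + 8×3 = 171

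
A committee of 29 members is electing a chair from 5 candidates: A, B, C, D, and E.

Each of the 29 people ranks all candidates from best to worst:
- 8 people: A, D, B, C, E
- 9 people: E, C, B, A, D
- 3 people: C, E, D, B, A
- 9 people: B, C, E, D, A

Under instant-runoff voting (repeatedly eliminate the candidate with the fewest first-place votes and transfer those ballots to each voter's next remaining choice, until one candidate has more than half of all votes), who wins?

B

Round 1: A 8, B 9, C 3, D 0, E 9. D eliminated.
Round 2: A 8, B 9, C 3, E 9. C eliminated.
Round 3: A 8, B 9, E 12. A eliminated.
Round 4: B 17, E 12. B has a majority (≥15).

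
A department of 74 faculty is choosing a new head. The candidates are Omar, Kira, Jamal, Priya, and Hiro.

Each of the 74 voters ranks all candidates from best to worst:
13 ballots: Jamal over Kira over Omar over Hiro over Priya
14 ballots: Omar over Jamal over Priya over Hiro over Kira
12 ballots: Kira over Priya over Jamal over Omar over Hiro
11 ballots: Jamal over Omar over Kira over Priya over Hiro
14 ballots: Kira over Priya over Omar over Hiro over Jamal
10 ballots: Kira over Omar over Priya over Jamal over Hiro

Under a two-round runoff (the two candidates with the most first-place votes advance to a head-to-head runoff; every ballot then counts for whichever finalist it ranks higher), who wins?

Jamal

Round 1 first-place votes: Omar 14, Kira 36, Jamal 24, Priya 0, Hiro 0. Kira and Jamal advance.
Runoff: Kira is ranked above Jamal on 36 ballots, Jamal above Kira on 38.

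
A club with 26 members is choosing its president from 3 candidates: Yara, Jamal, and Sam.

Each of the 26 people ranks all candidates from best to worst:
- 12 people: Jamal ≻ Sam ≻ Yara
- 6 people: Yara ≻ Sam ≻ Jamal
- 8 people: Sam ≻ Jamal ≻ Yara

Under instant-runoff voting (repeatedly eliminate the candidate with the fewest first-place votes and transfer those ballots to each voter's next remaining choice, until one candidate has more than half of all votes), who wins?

Round 1: Yara 6, Jamal 12, Sam 8. Yara eliminated.
Round 2: Jamal 12, Sam 14. Sam has a majority (≥14).

Sam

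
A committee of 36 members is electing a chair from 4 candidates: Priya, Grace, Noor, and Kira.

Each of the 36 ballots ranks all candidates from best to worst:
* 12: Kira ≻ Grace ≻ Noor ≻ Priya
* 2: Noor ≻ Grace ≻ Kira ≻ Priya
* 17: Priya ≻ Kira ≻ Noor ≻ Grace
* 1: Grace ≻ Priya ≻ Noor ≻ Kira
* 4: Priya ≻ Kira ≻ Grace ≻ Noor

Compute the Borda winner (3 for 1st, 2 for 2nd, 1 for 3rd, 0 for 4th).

Kira

Priya: 12×0 + 2×0 + 17×3 + 1×2 + 4×3 = 65
Grace: 12×2 + 2×2 + 17×0 + 1×3 + 4×1 = 35
Noor: 12×1 + 2×3 + 17×1 + 1×1 + 4×0 = 36
Kira: 12×3 + 2×1 + 17×2 + 1×0 + 4×2 = 80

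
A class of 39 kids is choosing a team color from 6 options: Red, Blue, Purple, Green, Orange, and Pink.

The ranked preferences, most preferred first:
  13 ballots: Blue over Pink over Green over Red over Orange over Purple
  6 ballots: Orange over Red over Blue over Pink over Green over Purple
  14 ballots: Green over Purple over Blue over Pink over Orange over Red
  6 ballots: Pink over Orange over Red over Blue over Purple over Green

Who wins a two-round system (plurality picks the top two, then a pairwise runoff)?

Blue

Round 1 first-place votes: Red 0, Blue 13, Purple 0, Green 14, Orange 6, Pink 6. Green and Blue advance.
Runoff: Green is ranked above Blue on 14 ballots, Blue above Green on 25.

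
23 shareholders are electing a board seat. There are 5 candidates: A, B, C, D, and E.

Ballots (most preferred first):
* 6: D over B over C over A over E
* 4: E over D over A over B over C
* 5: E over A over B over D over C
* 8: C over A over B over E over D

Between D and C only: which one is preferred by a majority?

D

D is ranked above C on 15 ballots; C above D on 8.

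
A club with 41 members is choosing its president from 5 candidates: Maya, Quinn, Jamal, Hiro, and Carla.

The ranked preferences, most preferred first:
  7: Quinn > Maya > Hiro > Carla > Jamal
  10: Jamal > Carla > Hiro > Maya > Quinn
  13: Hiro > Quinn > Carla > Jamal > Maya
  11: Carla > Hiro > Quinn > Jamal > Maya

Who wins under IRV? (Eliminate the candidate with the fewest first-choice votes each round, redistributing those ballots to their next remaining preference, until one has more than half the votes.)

Round 1: Maya 0, Quinn 7, Jamal 10, Hiro 13, Carla 11. Maya eliminated.
Round 2: Quinn 7, Jamal 10, Hiro 13, Carla 11. Quinn eliminated.
Round 3: Jamal 10, Hiro 20, Carla 11. Jamal eliminated.
Round 4: Hiro 20, Carla 21. Carla has a majority (≥21).

Carla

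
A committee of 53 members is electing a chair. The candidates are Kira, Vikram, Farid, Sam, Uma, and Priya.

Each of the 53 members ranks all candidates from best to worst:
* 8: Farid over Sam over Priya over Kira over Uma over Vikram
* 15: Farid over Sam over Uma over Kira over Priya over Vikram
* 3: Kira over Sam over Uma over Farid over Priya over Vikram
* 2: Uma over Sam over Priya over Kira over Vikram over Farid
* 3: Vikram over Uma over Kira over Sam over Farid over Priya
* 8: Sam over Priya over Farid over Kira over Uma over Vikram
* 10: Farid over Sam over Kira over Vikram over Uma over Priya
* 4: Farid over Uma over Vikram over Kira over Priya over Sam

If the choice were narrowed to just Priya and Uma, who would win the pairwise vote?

Uma

Priya is ranked above Uma on 16 ballots; Uma above Priya on 37.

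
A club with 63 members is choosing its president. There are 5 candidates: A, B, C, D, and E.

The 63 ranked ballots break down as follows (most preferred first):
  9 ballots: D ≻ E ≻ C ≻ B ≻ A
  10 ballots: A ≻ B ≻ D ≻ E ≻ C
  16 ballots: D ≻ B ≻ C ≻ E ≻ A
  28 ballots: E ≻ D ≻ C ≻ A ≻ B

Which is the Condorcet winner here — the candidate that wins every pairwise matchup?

D

D vs A: 53–10
D vs B: 53–10
D vs C: 63–0
D vs E: 35–28
D beats every other candidate.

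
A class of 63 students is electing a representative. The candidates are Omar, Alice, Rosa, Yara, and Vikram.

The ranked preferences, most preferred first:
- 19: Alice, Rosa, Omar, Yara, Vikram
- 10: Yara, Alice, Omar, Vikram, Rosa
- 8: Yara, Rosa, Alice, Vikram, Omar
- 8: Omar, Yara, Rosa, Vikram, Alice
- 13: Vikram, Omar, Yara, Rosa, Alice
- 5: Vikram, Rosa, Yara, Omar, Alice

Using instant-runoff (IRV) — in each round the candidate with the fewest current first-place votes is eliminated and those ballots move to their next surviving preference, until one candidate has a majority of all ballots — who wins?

Round 1: Omar 8, Alice 19, Rosa 0, Yara 18, Vikram 18. Rosa eliminated.
Round 2: Omar 8, Alice 19, Yara 18, Vikram 18. Omar eliminated.
Round 3: Alice 19, Yara 26, Vikram 18. Vikram eliminated.
Round 4: Alice 19, Yara 44. Yara has a majority (≥32).

Yara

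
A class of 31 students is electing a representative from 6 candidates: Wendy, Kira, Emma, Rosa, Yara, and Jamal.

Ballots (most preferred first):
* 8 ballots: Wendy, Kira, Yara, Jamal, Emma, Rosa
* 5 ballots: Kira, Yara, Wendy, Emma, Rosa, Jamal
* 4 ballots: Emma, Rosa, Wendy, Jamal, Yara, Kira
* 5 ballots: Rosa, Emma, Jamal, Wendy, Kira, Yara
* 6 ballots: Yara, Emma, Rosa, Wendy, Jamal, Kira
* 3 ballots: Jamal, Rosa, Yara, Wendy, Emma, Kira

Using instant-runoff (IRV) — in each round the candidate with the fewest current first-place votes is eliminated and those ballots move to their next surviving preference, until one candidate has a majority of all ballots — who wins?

Round 1: Wendy 8, Kira 5, Emma 4, Rosa 5, Yara 6, Jamal 3. Jamal eliminated.
Round 2: Wendy 8, Kira 5, Emma 4, Rosa 8, Yara 6. Emma eliminated.
Round 3: Wendy 8, Kira 5, Rosa 12, Yara 6. Kira eliminated.
Round 4: Wendy 8, Rosa 12, Yara 11. Wendy eliminated.
Round 5: Rosa 12, Yara 19. Yara has a majority (≥16).

Yara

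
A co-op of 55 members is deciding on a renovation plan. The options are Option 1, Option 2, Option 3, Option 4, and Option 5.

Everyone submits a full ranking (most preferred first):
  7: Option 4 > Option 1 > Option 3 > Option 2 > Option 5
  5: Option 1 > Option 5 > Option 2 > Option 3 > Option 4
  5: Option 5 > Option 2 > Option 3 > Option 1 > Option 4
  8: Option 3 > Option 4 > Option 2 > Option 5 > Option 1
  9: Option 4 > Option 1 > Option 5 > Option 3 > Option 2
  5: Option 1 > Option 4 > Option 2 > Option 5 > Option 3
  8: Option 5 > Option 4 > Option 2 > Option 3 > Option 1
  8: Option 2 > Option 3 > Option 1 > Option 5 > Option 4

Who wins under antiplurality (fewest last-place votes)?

Option 3

Last-place votes: Option 1 16, Option 2 9, Option 3 5, Option 4 18, Option 5 7.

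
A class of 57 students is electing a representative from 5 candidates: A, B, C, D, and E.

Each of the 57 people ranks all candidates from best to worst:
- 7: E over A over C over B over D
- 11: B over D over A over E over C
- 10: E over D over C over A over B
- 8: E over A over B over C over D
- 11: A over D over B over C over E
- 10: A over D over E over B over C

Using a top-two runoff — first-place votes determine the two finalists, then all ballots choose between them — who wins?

Round 1 first-place votes: A 21, B 11, C 0, D 0, E 25. E and A advance.
Runoff: E is ranked above A on 25 ballots, A above E on 32.

A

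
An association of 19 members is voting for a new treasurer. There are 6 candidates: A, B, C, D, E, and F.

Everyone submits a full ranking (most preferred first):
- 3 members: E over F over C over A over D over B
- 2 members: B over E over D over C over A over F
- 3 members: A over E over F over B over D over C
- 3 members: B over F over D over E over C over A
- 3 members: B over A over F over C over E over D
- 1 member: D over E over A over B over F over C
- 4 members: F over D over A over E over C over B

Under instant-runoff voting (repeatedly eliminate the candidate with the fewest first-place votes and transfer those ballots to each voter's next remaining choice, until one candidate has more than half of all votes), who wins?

Round 1: A 3, B 8, C 0, D 1, E 3, F 4. C eliminated.
Round 2: A 3, B 8, D 1, E 3, F 4. D eliminated.
Round 3: A 3, B 8, E 4, F 4. A eliminated.
Round 4: B 8, E 7, F 4. F eliminated.
Round 5: B 8, E 11. E has a majority (≥10).

E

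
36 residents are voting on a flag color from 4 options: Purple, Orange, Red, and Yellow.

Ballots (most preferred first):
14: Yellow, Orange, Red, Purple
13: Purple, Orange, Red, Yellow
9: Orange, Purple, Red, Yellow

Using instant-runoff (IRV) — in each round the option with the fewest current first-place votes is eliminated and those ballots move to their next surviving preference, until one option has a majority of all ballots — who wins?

Purple

Round 1: Purple 13, Orange 9, Red 0, Yellow 14. Red eliminated.
Round 2: Purple 13, Orange 9, Yellow 14. Orange eliminated.
Round 3: Purple 22, Yellow 14. Purple has a majority (≥19).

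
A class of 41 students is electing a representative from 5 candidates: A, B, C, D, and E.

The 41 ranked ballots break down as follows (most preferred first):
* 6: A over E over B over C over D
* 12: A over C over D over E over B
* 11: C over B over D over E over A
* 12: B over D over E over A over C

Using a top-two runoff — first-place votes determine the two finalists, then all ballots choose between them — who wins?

Round 1 first-place votes: A 18, B 12, C 11, D 0, E 0. A and B advance.
Runoff: A is ranked above B on 18 ballots, B above A on 23.

B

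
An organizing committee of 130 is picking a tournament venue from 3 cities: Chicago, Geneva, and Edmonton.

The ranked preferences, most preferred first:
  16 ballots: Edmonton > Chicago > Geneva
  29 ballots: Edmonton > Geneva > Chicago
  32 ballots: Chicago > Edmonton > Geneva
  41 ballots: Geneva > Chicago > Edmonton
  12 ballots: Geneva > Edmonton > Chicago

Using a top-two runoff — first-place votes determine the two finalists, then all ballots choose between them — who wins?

Edmonton

Round 1 first-place votes: Chicago 32, Geneva 53, Edmonton 45. Geneva and Edmonton advance.
Runoff: Geneva is ranked above Edmonton on 53 ballots, Edmonton above Geneva on 77.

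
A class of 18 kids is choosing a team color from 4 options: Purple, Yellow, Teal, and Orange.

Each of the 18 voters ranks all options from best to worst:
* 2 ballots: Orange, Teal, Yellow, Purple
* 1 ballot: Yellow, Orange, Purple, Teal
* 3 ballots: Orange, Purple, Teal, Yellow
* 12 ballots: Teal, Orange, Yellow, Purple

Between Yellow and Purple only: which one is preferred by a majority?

Yellow is ranked above Purple on 15 ballots; Purple above Yellow on 3.

Yellow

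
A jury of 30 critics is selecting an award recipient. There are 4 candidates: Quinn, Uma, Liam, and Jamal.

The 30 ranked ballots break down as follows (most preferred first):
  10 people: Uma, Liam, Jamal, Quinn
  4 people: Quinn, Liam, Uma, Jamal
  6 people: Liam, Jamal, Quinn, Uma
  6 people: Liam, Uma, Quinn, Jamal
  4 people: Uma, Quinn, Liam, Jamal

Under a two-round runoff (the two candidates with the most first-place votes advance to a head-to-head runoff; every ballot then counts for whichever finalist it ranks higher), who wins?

Round 1 first-place votes: Quinn 4, Uma 14, Liam 12, Jamal 0. Uma and Liam advance.
Runoff: Uma is ranked above Liam on 14 ballots, Liam above Uma on 16.

Liam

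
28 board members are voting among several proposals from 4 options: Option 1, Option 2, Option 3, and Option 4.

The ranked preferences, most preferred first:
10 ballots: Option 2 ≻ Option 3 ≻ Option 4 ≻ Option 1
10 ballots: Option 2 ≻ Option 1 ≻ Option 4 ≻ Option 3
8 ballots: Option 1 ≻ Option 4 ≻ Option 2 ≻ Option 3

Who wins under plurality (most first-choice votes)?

First-place votes: Option 1 8, Option 2 20, Option 3 0, Option 4 0.

Option 2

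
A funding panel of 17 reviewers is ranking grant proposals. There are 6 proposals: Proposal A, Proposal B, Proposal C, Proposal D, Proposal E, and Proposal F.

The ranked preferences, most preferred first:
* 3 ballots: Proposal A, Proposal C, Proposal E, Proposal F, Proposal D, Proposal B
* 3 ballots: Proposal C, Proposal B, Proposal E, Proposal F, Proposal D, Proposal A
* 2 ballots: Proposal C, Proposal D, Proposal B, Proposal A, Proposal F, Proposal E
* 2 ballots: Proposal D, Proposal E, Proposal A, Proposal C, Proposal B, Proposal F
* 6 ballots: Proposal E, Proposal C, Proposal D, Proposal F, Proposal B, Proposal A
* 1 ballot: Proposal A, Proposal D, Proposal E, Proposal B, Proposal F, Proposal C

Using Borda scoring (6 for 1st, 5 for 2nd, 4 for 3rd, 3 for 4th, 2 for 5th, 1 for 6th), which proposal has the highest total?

Proposal A: 3×6 + 3×1 + 2×3 + 2×4 + 6×1 + 1×6 = 47
Proposal B: 3×1 + 3×5 + 2×4 + 2×2 + 6×2 + 1×3 = 45
Proposal C: 3×5 + 3×6 + 2×6 + 2×3 + 6×5 + 1×1 = 82
Proposal D: 3×2 + 3×2 + 2×5 + 2×6 + 6×4 + 1×5 = 63
Proposal E: 3×4 + 3×4 + 2×1 + 2×5 + 6×6 + 1×4 = 76
Proposal F: 3×3 + 3×3 + 2×2 + 2×1 + 6×3 + 1×2 = 44

Proposal C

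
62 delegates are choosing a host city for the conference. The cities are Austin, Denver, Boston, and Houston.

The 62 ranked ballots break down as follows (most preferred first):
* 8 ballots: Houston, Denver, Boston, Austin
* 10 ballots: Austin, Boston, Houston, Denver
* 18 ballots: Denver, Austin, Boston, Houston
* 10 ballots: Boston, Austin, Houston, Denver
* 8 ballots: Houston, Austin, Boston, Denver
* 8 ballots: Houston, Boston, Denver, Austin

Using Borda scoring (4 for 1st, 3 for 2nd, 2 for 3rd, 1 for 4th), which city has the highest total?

Austin

Austin: 8×1 + 10×4 + 18×3 + 10×3 + 8×3 + 8×1 = 164
Denver: 8×3 + 10×1 + 18×4 + 10×1 + 8×1 + 8×2 = 140
Boston: 8×2 + 10×3 + 18×2 + 10×4 + 8×2 + 8×3 = 162
Houston: 8×4 + 10×2 + 18×1 + 10×2 + 8×4 + 8×4 = 154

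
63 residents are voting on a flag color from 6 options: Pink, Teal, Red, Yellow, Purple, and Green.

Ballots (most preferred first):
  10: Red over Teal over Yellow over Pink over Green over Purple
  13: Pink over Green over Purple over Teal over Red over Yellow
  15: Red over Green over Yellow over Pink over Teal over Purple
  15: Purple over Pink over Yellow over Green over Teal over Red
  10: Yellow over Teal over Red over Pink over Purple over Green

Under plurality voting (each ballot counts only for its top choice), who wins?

Red

First-place votes: Pink 13, Teal 0, Red 25, Yellow 10, Purple 15, Green 0.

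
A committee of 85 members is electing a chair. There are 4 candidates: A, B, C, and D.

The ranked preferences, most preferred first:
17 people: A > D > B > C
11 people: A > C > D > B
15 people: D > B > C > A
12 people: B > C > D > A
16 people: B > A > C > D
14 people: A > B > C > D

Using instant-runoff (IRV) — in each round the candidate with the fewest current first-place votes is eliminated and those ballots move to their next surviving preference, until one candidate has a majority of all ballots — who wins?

B

Round 1: A 42, B 28, C 0, D 15. C eliminated.
Round 2: A 42, B 28, D 15. D eliminated.
Round 3: A 42, B 43. B has a majority (≥43).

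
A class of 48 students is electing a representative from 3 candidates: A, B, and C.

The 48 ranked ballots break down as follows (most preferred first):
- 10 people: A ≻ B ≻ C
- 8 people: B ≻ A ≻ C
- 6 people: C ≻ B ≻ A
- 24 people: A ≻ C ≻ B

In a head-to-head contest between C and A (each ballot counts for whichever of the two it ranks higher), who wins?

C is ranked above A on 6 ballots; A above C on 42.

A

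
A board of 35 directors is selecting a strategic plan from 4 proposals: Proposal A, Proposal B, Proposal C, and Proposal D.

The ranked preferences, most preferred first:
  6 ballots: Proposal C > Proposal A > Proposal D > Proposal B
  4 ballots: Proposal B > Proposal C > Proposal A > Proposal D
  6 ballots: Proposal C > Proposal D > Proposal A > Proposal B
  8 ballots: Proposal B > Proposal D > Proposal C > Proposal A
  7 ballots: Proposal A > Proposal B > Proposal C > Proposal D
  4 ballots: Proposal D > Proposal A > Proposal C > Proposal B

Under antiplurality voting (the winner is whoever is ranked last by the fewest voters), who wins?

Last-place votes: Proposal A 8, Proposal B 16, Proposal C 0, Proposal D 11.

Proposal C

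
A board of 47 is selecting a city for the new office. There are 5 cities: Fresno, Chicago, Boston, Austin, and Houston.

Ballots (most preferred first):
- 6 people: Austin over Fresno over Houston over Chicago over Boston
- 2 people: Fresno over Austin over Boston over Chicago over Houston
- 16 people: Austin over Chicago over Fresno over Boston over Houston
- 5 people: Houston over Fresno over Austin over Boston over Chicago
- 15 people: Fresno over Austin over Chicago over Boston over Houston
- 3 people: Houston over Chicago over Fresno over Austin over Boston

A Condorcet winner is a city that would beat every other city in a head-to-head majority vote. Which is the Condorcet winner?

Fresno

Fresno vs Chicago: 28–19
Fresno vs Boston: 47–0
Fresno vs Austin: 25–22
Fresno vs Houston: 39–8
Fresno beats every other city.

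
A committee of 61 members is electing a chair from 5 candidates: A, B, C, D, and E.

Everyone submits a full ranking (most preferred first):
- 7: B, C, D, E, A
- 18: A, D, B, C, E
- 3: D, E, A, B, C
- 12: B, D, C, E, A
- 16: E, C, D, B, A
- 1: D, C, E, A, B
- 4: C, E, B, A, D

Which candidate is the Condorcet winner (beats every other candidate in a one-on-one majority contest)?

D vs A: 39–22
D vs B: 38–23
D vs C: 34–27
D vs E: 41–20
D beats every other candidate.

D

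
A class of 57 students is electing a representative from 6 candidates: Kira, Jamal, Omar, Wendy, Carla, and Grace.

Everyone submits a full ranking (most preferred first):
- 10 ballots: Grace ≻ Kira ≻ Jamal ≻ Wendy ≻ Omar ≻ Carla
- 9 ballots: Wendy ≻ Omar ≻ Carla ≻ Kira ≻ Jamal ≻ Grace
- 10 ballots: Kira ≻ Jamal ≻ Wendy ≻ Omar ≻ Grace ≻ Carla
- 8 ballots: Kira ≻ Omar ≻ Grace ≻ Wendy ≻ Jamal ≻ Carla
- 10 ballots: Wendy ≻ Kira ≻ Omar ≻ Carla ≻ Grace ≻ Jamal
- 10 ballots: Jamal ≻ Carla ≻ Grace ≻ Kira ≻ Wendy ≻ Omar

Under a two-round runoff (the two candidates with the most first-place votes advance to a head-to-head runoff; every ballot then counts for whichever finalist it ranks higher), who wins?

Round 1 first-place votes: Kira 18, Jamal 10, Omar 0, Wendy 19, Carla 0, Grace 10. Wendy and Kira advance.
Runoff: Wendy is ranked above Kira on 19 ballots, Kira above Wendy on 38.

Kira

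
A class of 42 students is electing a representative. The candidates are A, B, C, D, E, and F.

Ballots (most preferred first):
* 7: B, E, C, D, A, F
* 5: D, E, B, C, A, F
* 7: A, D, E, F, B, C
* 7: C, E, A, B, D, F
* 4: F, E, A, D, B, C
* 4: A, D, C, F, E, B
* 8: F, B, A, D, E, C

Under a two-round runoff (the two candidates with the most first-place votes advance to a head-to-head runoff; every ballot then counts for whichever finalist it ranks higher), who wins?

Round 1 first-place votes: A 11, B 7, C 7, D 5, E 0, F 12. F and A advance.
Runoff: F is ranked above A on 12 ballots, A above F on 30.

A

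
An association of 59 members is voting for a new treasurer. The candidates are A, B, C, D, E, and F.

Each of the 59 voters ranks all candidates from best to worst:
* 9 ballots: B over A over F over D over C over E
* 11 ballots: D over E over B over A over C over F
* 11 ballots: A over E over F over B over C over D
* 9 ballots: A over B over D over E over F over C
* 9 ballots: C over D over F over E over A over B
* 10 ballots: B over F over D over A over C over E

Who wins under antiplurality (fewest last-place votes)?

A

Last-place votes: A 0, B 9, C 9, D 11, E 19, F 11.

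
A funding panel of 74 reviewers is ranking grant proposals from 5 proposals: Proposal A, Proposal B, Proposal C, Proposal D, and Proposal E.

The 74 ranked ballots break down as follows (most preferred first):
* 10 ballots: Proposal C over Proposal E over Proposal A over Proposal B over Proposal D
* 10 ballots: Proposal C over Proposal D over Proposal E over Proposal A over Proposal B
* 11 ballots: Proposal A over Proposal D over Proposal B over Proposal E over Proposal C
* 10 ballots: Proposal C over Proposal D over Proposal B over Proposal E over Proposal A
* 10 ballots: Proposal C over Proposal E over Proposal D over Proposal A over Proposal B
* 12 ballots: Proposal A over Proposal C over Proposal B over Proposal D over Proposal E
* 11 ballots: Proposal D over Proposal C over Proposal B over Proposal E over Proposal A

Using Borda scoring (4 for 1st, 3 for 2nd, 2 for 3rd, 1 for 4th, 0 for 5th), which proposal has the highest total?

Proposal C

Proposal A: 10×2 + 10×1 + 11×4 + 10×0 + 10×1 + 12×4 + 11×0 = 132
Proposal B: 10×1 + 10×0 + 11×2 + 10×2 + 10×0 + 12×2 + 11×2 = 98
Proposal C: 10×4 + 10×4 + 11×0 + 10×4 + 10×4 + 12×3 + 11×3 = 229
Proposal D: 10×0 + 10×3 + 11×3 + 10×3 + 10×2 + 12×1 + 11×4 = 169
Proposal E: 10×3 + 10×2 + 11×1 + 10×1 + 10×3 + 12×0 + 11×1 = 112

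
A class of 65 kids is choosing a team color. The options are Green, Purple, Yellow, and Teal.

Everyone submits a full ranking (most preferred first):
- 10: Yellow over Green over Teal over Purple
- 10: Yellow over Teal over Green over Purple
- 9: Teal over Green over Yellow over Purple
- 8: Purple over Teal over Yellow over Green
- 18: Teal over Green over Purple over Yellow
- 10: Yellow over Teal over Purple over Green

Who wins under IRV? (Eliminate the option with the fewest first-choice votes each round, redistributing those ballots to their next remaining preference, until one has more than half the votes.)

Teal

Round 1: Green 0, Purple 8, Yellow 30, Teal 27. Green eliminated.
Round 2: Purple 8, Yellow 30, Teal 27. Purple eliminated.
Round 3: Yellow 30, Teal 35. Teal has a majority (≥33).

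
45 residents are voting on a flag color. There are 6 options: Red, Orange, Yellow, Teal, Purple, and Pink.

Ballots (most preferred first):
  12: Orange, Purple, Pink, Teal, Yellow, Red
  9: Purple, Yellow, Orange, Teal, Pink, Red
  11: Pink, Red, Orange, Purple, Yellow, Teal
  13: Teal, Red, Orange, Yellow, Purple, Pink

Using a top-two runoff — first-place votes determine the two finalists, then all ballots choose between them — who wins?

Orange

Round 1 first-place votes: Red 0, Orange 12, Yellow 0, Teal 13, Purple 9, Pink 11. Teal and Orange advance.
Runoff: Teal is ranked above Orange on 13 ballots, Orange above Teal on 32.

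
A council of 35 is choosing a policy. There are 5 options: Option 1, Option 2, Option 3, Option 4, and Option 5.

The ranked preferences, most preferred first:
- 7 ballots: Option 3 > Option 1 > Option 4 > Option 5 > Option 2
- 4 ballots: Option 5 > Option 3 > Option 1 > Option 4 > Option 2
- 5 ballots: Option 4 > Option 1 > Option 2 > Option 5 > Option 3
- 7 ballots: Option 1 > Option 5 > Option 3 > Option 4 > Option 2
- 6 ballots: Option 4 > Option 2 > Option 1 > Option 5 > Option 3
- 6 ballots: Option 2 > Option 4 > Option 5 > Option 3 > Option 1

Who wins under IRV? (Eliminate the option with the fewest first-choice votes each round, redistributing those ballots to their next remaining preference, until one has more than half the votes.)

Option 3

Round 1: Option 1 7, Option 2 6, Option 3 7, Option 4 11, Option 5 4. Option 5 eliminated.
Round 2: Option 1 7, Option 2 6, Option 3 11, Option 4 11. Option 2 eliminated.
Round 3: Option 1 7, Option 3 11, Option 4 17. Option 1 eliminated.
Round 4: Option 3 18, Option 4 17. Option 3 has a majority (≥18).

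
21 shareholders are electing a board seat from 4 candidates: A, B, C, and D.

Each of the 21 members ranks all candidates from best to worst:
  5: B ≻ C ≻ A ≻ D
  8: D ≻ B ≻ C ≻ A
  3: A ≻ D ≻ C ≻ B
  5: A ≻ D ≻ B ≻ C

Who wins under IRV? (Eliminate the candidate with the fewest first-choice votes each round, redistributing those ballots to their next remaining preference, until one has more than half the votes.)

A

Round 1: A 8, B 5, C 0, D 8. C eliminated.
Round 2: A 8, B 5, D 8. B eliminated.
Round 3: A 13, D 8. A has a majority (≥11).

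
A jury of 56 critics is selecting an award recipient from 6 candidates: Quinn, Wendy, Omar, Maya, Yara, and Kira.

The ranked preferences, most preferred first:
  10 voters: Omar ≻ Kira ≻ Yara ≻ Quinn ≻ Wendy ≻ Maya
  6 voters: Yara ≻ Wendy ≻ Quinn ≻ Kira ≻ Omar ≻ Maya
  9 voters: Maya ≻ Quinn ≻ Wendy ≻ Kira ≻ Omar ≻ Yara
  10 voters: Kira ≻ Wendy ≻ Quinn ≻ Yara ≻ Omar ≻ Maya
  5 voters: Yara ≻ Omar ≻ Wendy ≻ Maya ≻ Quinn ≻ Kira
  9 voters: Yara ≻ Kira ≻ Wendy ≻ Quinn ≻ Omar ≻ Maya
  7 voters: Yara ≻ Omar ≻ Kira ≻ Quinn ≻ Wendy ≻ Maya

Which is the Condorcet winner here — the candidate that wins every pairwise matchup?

Kira vs Quinn: 36–20
Kira vs Wendy: 36–20
Kira vs Omar: 34–22
Kira vs Maya: 42–14
Kira vs Yara: 29–27
Kira beats every other candidate.

Kira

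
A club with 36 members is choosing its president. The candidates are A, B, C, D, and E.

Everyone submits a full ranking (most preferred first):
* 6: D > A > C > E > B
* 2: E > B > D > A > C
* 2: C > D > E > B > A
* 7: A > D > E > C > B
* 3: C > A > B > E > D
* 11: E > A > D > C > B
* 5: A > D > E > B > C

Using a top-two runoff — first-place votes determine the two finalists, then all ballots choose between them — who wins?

Round 1 first-place votes: A 12, B 0, C 5, D 6, E 13. E and A advance.
Runoff: E is ranked above A on 15 ballots, A above E on 21.

A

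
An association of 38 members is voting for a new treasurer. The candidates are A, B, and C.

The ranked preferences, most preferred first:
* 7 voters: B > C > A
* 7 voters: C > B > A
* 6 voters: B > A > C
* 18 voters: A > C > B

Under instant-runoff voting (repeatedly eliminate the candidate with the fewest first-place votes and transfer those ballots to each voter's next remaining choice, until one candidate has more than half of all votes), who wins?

B

Round 1: A 18, B 13, C 7. C eliminated.
Round 2: A 18, B 20. B has a majority (≥20).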